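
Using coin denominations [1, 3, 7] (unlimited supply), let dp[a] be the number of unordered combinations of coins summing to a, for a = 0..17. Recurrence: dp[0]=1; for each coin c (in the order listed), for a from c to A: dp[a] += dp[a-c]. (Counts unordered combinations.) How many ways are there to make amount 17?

12

after  coin     0     1     2     3     4     5     6     7     8     9    10    11    12    13    14    15    16    17
          1     1     1     1     1     1     1     1     1     1     1     1     1     1     1     1     1     1     1
          3     1     1     1     2     2     2     3     3     3     4     4     4     5     5     5     6     6     6
          7     1     1     1     2     2     2     3     4     4     5     6     6     7     8     9    10    11    12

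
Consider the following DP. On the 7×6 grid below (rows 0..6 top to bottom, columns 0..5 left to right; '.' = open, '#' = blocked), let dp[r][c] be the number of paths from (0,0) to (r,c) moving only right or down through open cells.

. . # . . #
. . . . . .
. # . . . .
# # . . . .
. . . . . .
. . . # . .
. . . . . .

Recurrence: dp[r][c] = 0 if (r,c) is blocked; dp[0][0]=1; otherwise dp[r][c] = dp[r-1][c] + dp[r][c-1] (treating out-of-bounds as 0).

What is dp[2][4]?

6

r\c   0   1   2   3   4   5
  0   1   1   0   0   0   0
  1   1   2   2   2   2   2
  2   1   0   2   4   6   8
  3   0   0   2   6  12  20
  4   0   0   2   8  20  40
  5   0   0   2   0  20  60
  6   0   0   2   2  22  82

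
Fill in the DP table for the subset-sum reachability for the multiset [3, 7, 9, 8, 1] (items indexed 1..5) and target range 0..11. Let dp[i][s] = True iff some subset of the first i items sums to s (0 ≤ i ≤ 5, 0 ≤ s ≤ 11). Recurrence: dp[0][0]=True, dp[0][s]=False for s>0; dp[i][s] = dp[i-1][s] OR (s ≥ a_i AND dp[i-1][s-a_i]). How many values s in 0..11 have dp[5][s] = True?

9

i\s   0   1   2   3   4   5   6   7   8   9  10  11
  0   T   F   F   F   F   F   F   F   F   F   F   F
  1   T   F   F   T   F   F   F   F   F   F   F   F
  2   T   F   F   T   F   F   F   T   F   F   T   F
  3   T   F   F   T   F   F   F   T   F   T   T   F
  4   T   F   F   T   F   F   F   T   T   T   T   T
  5   T   T   F   T   T   F   F   T   T   T   T   T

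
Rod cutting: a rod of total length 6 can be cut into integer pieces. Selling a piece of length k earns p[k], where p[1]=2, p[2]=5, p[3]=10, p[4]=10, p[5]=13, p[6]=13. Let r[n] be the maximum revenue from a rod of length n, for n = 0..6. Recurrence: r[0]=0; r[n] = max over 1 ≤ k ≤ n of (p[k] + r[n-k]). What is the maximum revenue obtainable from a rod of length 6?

   n    0    1    2    3    4    5    6
r[n]    0    2    5   10   12   15   20

20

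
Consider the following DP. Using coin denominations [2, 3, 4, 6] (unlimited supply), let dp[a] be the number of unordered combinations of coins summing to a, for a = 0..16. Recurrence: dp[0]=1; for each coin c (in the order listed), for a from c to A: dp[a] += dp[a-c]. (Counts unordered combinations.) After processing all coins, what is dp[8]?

after  coin     0     1     2     3     4     5     6     7     8     9    10    11    12    13    14    15    16
          2     1     0     1     0     1     0     1     0     1     0     1     0     1     0     1     0     1
          3     1     0     1     1     1     1     2     1     2     2     2     2     3     2     3     3     3
          4     1     0     1     1     2     1     3     2     4     3     5     4     7     5     8     7    10
          6     1     0     1     1     2     1     4     2     5     4     7     5    11     7    13    11    17

5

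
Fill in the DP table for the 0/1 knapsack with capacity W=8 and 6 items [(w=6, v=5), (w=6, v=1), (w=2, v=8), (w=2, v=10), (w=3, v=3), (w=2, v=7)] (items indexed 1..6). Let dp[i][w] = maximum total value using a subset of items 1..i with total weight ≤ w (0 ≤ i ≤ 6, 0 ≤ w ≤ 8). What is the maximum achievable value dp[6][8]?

25

i\w   0   1   2   3   4   5   6   7   8
  0   0   0   0   0   0   0   0   0   0
  1   0   0   0   0   0   0   5   5   5
  2   0   0   0   0   0   0   5   5   5
  3   0   0   8   8   8   8   8   8  13
  4   0   0  10  10  18  18  18  18  18
  5   0   0  10  10  18  18  18  21  21
  6   0   0  10  10  18  18  25  25  25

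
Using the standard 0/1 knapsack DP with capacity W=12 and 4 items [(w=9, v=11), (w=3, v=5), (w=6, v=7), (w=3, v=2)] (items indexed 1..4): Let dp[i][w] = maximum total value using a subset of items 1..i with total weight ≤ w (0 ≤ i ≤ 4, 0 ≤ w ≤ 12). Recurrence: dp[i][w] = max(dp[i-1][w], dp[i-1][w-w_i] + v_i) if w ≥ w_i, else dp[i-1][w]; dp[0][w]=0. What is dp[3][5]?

5

i\w   0   1   2   3   4   5   6   7   8   9  10  11  12
  0   0   0   0   0   0   0   0   0   0   0   0   0   0
  1   0   0   0   0   0   0   0   0   0  11  11  11  11
  2   0   0   0   5   5   5   5   5   5  11  11  11  16
  3   0   0   0   5   5   5   7   7   7  12  12  12  16
  4   0   0   0   5   5   5   7   7   7  12  12  12  16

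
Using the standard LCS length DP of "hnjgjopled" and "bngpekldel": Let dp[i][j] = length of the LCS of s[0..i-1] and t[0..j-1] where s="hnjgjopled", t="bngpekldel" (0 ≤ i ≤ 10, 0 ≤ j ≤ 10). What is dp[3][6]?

   ''  b  n  g  p  e  k  l  d  e  l
''  0  0  0  0  0  0  0  0  0  0  0
 h  0  0  0  0  0  0  0  0  0  0  0
 n  0  0  1  1  1  1  1  1  1  1  1
 j  0  0  1  1  1  1  1  1  1  1  1
 g  0  0  1  2  2  2  2  2  2  2  2
 j  0  0  1  2  2  2  2  2  2  2  2
 o  0  0  1  2  2  2  2  2  2  2  2
 p  0  0  1  2  3  3  3  3  3  3  3
 l  0  0  1  2  3  3  3  4  4  4  4
 e  0  0  1  2  3  4  4  4  4  5  5
 d  0  0  1  2  3  4  4  4  5  5  5

1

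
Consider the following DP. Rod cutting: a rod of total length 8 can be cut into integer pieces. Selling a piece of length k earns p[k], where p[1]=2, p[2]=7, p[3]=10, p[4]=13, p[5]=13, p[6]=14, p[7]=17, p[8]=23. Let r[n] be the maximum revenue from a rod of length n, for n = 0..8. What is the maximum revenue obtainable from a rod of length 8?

   n    0    1    2    3    4    5    6    7    8
r[n]    0    2    7   10   14   17   21   24   28

28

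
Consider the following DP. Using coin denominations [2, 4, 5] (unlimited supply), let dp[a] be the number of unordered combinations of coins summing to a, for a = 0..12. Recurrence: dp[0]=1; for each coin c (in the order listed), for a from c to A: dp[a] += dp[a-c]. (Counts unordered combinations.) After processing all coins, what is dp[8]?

after  coin     0     1     2     3     4     5     6     7     8     9    10    11    12
          2     1     0     1     0     1     0     1     0     1     0     1     0     1
          4     1     0     1     0     2     0     2     0     3     0     3     0     4
          5     1     0     1     0     2     1     2     1     3     2     4     2     5

3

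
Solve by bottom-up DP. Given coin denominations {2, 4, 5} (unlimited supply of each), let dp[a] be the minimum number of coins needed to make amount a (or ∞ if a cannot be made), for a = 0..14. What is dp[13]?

3

 a  0  1  2  3  4  5  6  7  8  9 10 11 12 13 14
dp  0  -  1  -  1  1  2  2  2  2  2  3  3  3  3
(- denotes ∞ / unreachable)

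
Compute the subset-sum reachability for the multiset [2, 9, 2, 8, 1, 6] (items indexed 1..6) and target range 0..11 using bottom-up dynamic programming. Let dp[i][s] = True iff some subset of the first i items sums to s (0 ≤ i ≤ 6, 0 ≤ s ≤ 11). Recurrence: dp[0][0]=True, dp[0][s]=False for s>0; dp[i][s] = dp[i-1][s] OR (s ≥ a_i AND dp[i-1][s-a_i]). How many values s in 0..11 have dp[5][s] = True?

10

i\s   0   1   2   3   4   5   6   7   8   9  10  11
  0   T   F   F   F   F   F   F   F   F   F   F   F
  1   T   F   T   F   F   F   F   F   F   F   F   F
  2   T   F   T   F   F   F   F   F   F   T   F   T
  3   T   F   T   F   T   F   F   F   F   T   F   T
  4   T   F   T   F   T   F   F   F   T   T   T   T
  5   T   T   T   T   T   T   F   F   T   T   T   T
  6   T   T   T   T   T   T   T   T   T   T   T   T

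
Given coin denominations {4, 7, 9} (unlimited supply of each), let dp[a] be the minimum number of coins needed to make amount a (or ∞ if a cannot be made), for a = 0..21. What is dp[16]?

 a  0  1  2  3  4  5  6  7  8  9 10 11 12 13 14 15 16 17 18 19 20 21
dp  0  -  -  -  1  -  -  1  2  1  -  2  3  2  2  3  2  3  2  4  3  3
(- denotes ∞ / unreachable)

2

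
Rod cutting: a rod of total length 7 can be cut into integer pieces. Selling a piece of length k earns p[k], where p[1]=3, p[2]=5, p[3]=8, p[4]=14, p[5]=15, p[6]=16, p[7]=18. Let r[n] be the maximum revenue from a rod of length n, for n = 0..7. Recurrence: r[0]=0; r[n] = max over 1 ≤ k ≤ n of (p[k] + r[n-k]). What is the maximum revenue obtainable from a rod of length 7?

   n    0    1    2    3    4    5    6    7
r[n]    0    3    6    9   14   17   20   23

23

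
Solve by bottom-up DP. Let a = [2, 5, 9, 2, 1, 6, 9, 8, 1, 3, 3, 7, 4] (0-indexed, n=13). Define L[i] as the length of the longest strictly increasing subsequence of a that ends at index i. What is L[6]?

4

   i    0    1    2    3    4    5    6    7    8    9   10   11   12
a[i]    2    5    9    2    1    6    9    8    1    3    3    7    4
L[i]    1    2    3    1    1    3    4    4    1    2    2    4    3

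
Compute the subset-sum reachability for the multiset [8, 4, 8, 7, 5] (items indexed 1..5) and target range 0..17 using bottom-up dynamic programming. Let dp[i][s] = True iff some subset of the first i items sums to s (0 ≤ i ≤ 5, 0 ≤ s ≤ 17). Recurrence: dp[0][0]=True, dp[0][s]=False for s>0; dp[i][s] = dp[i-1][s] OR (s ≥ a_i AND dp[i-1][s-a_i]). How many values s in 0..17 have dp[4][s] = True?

8

i\s   0   1   2   3   4   5   6   7   8   9  10  11  12  13  14  15  16  17
  0   T   F   F   F   F   F   F   F   F   F   F   F   F   F   F   F   F   F
  1   T   F   F   F   F   F   F   F   T   F   F   F   F   F   F   F   F   F
  2   T   F   F   F   T   F   F   F   T   F   F   F   T   F   F   F   F   F
  3   T   F   F   F   T   F   F   F   T   F   F   F   T   F   F   F   T   F
  4   T   F   F   F   T   F   F   T   T   F   F   T   T   F   F   T   T   F
  5   T   F   F   F   T   T   F   T   T   T   F   T   T   T   F   T   T   T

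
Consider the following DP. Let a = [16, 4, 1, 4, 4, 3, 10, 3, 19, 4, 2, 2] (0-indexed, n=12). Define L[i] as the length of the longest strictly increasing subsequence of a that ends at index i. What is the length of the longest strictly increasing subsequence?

4

   i    0    1    2    3    4    5    6    7    8    9   10   11
a[i]   16    4    1    4    4    3   10    3   19    4    2    2
L[i]    1    1    1    2    2    2    3    2    4    3    2    2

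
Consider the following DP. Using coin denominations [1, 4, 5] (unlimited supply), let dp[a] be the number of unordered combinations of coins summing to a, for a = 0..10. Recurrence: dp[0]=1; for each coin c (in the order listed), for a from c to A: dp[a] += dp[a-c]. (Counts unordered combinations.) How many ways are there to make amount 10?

6

after  coin     0     1     2     3     4     5     6     7     8     9    10
          1     1     1     1     1     1     1     1     1     1     1     1
          4     1     1     1     1     2     2     2     2     3     3     3
          5     1     1     1     1     2     3     3     3     4     5     6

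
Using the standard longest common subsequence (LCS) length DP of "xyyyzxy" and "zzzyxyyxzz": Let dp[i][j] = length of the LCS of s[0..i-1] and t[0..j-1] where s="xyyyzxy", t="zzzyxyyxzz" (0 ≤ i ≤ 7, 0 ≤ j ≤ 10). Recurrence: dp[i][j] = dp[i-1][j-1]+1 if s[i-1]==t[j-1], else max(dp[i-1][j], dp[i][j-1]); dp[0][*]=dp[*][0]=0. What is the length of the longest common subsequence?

   ''  z  z  z  y  x  y  y  x  z  z
''  0  0  0  0  0  0  0  0  0  0  0
 x  0  0  0  0  0  1  1  1  1  1  1
 y  0  0  0  0  1  1  2  2  2  2  2
 y  0  0  0  0  1  1  2  3  3  3  3
 y  0  0  0  0  1  1  2  3  3  3  3
 z  0  1  1  1  1  1  2  3  3  4  4
 x  0  1  1  1  1  2  2  3  4  4  4
 y  0  1  1  1  2  2  3  3  4  4  4

4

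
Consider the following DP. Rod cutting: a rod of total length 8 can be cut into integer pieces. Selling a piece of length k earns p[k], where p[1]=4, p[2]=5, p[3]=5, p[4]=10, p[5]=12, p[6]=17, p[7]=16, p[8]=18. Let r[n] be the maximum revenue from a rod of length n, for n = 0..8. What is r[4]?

16

   n    0    1    2    3    4    5    6    7    8
r[n]    0    4    8   12   16   20   24   28   32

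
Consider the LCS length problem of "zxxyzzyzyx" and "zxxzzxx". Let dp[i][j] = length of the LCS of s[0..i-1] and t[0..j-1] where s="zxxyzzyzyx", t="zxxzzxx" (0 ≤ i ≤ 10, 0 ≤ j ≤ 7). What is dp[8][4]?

4

   ''  z  x  x  z  z  x  x
''  0  0  0  0  0  0  0  0
 z  0  1  1  1  1  1  1  1
 x  0  1  2  2  2  2  2  2
 x  0  1  2  3  3  3  3  3
 y  0  1  2  3  3  3  3  3
 z  0  1  2  3  4  4  4  4
 z  0  1  2  3  4  5  5  5
 y  0  1  2  3  4  5  5  5
 z  0  1  2  3  4  5  5  5
 y  0  1  2  3  4  5  5  5
 x  0  1  2  3  4  5  6  6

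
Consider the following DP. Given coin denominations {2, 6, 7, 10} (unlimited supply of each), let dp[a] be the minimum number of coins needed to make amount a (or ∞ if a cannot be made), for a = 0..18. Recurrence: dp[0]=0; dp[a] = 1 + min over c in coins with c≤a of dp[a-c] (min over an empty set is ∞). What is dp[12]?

 a  0  1  2  3  4  5  6  7  8  9 10 11 12 13 14 15 16 17 18
dp  0  -  1  -  2  -  1  1  2  2  1  3  2  2  2  3  2  2  3
(- denotes ∞ / unreachable)

2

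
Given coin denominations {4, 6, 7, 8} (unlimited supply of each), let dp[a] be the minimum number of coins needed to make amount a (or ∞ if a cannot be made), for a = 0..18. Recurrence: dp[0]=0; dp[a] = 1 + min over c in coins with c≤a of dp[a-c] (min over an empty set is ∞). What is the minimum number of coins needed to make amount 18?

3

 a  0  1  2  3  4  5  6  7  8  9 10 11 12 13 14 15 16 17 18
dp  0  -  -  -  1  -  1  1  1  -  2  2  2  2  2  2  2  3  3
(- denotes ∞ / unreachable)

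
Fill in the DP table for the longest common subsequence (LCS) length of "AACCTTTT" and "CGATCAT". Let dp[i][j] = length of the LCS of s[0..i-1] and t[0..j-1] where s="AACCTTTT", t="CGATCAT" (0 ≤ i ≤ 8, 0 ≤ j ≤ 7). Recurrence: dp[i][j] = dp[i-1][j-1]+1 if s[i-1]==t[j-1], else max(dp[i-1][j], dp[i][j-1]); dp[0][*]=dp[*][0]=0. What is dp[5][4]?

2

   ''  C  G  A  T  C  A  T
''  0  0  0  0  0  0  0  0
 A  0  0  0  1  1  1  1  1
 A  0  0  0  1  1  1  2  2
 C  0  1  1  1  1  2  2  2
 C  0  1  1  1  1  2  2  2
 T  0  1  1  1  2  2  2  3
 T  0  1  1  1  2  2  2  3
 T  0  1  1  1  2  2  2  3
 T  0  1  1  1  2  2  2  3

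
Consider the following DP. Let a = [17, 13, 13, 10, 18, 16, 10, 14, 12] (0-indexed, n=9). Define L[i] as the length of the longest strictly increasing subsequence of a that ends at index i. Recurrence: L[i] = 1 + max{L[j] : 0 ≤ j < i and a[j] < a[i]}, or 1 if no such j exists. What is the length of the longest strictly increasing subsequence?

   i    0    1    2    3    4    5    6    7    8
a[i]   17   13   13   10   18   16   10   14   12
L[i]    1    1    1    1    2    2    1    2    2

2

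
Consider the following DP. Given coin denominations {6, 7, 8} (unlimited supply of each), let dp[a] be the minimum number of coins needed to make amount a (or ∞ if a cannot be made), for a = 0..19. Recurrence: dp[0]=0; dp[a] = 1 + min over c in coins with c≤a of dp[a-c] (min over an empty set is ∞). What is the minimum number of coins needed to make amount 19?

 a  0  1  2  3  4  5  6  7  8  9 10 11 12 13 14 15 16 17 18 19
dp  0  -  -  -  -  -  1  1  1  -  -  -  2  2  2  2  2  -  3  3
(- denotes ∞ / unreachable)

3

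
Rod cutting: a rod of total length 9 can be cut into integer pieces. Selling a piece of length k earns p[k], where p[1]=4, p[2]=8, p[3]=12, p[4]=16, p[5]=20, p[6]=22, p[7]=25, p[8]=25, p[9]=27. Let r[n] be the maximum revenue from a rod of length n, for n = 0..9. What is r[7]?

28

   n    0    1    2    3    4    5    6    7    8    9
r[n]    0    4    8   12   16   20   24   28   32   36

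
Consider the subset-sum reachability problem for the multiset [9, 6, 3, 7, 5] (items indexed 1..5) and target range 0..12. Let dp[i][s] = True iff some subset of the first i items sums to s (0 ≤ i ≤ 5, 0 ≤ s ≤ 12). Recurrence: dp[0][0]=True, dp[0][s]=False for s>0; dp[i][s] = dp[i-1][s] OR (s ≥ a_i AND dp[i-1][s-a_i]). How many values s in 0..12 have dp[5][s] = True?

i\s   0   1   2   3   4   5   6   7   8   9  10  11  12
  0   T   F   F   F   F   F   F   F   F   F   F   F   F
  1   T   F   F   F   F   F   F   F   F   T   F   F   F
  2   T   F   F   F   F   F   T   F   F   T   F   F   F
  3   T   F   F   T   F   F   T   F   F   T   F   F   T
  4   T   F   F   T   F   F   T   T   F   T   T   F   T
  5   T   F   F   T   F   T   T   T   T   T   T   T   T

10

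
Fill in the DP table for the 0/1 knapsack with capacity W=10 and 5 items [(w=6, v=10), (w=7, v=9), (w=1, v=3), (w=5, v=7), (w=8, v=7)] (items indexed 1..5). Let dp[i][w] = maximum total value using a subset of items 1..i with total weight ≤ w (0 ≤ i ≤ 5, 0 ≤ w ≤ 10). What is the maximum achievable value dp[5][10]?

13

i\w   0   1   2   3   4   5   6   7   8   9  10
  0   0   0   0   0   0   0   0   0   0   0   0
  1   0   0   0   0   0   0  10  10  10  10  10
  2   0   0   0   0   0   0  10  10  10  10  10
  3   0   3   3   3   3   3  10  13  13  13  13
  4   0   3   3   3   3   7  10  13  13  13  13
  5   0   3   3   3   3   7  10  13  13  13  13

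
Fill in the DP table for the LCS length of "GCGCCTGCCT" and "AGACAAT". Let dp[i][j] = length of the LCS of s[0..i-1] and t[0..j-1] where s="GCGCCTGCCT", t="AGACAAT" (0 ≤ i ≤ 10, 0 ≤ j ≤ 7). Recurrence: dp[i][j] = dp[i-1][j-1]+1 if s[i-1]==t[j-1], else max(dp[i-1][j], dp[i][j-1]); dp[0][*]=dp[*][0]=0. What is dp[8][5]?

   ''  A  G  A  C  A  A  T
''  0  0  0  0  0  0  0  0
 G  0  0  1  1  1  1  1  1
 C  0  0  1  1  2  2  2  2
 G  0  0  1  1  2  2  2  2
 C  0  0  1  1  2  2  2  2
 C  0  0  1  1  2  2  2  2
 T  0  0  1  1  2  2  2  3
 G  0  0  1  1  2  2  2  3
 C  0  0  1  1  2  2  2  3
 C  0  0  1  1  2  2  2  3
 T  0  0  1  1  2  2  2  3

2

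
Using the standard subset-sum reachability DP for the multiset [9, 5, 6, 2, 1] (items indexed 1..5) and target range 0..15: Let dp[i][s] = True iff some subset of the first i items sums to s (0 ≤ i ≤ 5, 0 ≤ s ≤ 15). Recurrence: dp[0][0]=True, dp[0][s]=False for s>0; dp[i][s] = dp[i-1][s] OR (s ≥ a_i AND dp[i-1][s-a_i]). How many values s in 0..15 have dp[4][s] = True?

i\s   0   1   2   3   4   5   6   7   8   9  10  11  12  13  14  15
  0   T   F   F   F   F   F   F   F   F   F   F   F   F   F   F   F
  1   T   F   F   F   F   F   F   F   F   T   F   F   F   F   F   F
  2   T   F   F   F   F   T   F   F   F   T   F   F   F   F   T   F
  3   T   F   F   F   F   T   T   F   F   T   F   T   F   F   T   T
  4   T   F   T   F   F   T   T   T   T   T   F   T   F   T   T   T
  5   T   T   T   T   F   T   T   T   T   T   T   T   T   T   T   T

11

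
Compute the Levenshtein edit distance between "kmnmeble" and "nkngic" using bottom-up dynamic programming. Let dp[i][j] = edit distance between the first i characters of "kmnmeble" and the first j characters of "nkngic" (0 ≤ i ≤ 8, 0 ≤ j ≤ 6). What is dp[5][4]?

4

   ''  n  k  n  g  i  c
''  0  1  2  3  4  5  6
 k  1  1  1  2  3  4  5
 m  2  2  2  2  3  4  5
 n  3  2  3  2  3  4  5
 m  4  3  3  3  3  4  5
 e  5  4  4  4  4  4  5
 b  6  5  5  5  5  5  5
 l  7  6  6  6  6  6  6
 e  8  7  7  7  7  7  7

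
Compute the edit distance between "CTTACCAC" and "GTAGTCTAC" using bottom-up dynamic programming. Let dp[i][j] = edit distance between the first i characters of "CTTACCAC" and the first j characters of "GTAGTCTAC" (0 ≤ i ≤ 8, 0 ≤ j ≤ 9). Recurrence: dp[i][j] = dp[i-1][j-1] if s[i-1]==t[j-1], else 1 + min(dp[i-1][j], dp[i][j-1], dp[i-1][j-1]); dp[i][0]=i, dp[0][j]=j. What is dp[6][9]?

6

   ''  G  T  A  G  T  C  T  A  C
''  0  1  2  3  4  5  6  7  8  9
 C  1  1  2  3  4  5  5  6  7  8
 T  2  2  1  2  3  4  5  5  6  7
 T  3  3  2  2  3  3  4  5  6  7
 A  4  4  3  2  3  4  4  5  5  6
 C  5  5  4  3  3  4  4  5  6  5
 C  6  6  5  4  4  4  4  5  6  6
 A  7  7  6  5  5  5  5  5  5  6
 C  8  8  7  6  6  6  5  6  6  5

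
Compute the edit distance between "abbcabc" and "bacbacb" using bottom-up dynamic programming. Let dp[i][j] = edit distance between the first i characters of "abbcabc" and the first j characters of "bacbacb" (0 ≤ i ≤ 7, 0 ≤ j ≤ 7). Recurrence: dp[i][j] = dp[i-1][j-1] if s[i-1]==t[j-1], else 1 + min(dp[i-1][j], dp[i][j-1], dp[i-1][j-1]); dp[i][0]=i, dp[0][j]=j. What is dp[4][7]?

   ''  b  a  c  b  a  c  b
''  0  1  2  3  4  5  6  7
 a  1  1  1  2  3  4  5  6
 b  2  1  2  2  2  3  4  5
 b  3  2  2  3  2  3  4  4
 c  4  3  3  2  3  3  3  4
 a  5  4  3  3  3  3  4  4
 b  6  5  4  4  3  4  4  4
 c  7  6  5  4  4  4  4  5

4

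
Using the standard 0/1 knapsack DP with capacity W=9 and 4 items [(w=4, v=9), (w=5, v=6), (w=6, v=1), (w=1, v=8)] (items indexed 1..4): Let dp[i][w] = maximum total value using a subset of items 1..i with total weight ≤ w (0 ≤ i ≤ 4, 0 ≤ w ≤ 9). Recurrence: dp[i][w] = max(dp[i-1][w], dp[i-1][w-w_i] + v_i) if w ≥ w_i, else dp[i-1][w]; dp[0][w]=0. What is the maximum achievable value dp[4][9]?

17

i\w   0   1   2   3   4   5   6   7   8   9
  0   0   0   0   0   0   0   0   0   0   0
  1   0   0   0   0   9   9   9   9   9   9
  2   0   0   0   0   9   9   9   9   9  15
  3   0   0   0   0   9   9   9   9   9  15
  4   0   8   8   8   9  17  17  17  17  17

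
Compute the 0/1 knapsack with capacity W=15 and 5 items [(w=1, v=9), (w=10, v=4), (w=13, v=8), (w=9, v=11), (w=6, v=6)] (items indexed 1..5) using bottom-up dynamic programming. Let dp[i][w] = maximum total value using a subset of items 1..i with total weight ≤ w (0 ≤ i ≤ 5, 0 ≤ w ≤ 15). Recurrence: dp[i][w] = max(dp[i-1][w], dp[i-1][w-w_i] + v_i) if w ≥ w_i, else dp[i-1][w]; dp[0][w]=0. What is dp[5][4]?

9

i\w   0   1   2   3   4   5   6   7   8   9  10  11  12  13  14  15
  0   0   0   0   0   0   0   0   0   0   0   0   0   0   0   0   0
  1   0   9   9   9   9   9   9   9   9   9   9   9   9   9   9   9
  2   0   9   9   9   9   9   9   9   9   9   9  13  13  13  13  13
  3   0   9   9   9   9   9   9   9   9   9   9  13  13  13  17  17
  4   0   9   9   9   9   9   9   9   9  11  20  20  20  20  20  20
  5   0   9   9   9   9   9   9  15  15  15  20  20  20  20  20  20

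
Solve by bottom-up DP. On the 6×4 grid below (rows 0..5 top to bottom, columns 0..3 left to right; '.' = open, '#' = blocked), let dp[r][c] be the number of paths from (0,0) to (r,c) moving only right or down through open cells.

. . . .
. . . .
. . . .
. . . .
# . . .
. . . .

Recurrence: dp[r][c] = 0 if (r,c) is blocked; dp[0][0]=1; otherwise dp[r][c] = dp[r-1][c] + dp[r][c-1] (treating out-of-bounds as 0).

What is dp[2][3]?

10

r\c   0   1   2   3
  0   1   1   1   1
  1   1   2   3   4
  2   1   3   6  10
  3   1   4  10  20
  4   0   4  14  34
  5   0   4  18  52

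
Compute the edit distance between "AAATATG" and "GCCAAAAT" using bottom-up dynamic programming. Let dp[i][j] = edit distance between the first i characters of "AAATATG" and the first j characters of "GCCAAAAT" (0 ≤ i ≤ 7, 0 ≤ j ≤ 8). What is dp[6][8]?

   ''  G  C  C  A  A  A  A  T
''  0  1  2  3  4  5  6  7  8
 A  1  1  2  3  3  4  5  6  7
 A  2  2  2  3  3  3  4  5  6
 A  3  3  3  3  3  3  3  4  5
 T  4  4  4  4  4  4  4  4  4
 A  5  5  5  5  4  4  4  4  5
 T  6  6  6  6  5  5  5  5  4
 G  7  6  7  7  6  6  6  6  5

4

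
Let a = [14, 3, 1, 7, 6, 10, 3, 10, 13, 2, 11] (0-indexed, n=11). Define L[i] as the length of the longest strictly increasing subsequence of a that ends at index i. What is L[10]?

4

   i    0    1    2    3    4    5    6    7    8    9   10
a[i]   14    3    1    7    6   10    3   10   13    2   11
L[i]    1    1    1    2    2    3    2    3    4    2    4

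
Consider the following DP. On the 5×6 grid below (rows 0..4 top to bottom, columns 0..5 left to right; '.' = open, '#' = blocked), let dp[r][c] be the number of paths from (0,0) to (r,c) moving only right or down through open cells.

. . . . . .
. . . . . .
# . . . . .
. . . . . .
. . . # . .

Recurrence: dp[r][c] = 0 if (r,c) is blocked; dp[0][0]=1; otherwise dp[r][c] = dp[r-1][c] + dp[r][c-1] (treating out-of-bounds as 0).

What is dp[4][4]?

30

r\c   0   1   2   3   4   5
  0   1   1   1   1   1   1
  1   1   2   3   4   5   6
  2   0   2   5   9  14  20
  3   0   2   7  16  30  50
  4   0   2   9   0  30  80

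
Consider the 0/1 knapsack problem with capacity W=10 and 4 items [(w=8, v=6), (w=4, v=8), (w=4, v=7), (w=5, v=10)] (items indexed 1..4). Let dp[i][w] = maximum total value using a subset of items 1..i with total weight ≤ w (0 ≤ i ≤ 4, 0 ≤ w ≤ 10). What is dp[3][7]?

i\w   0   1   2   3   4   5   6   7   8   9  10
  0   0   0   0   0   0   0   0   0   0   0   0
  1   0   0   0   0   0   0   0   0   6   6   6
  2   0   0   0   0   8   8   8   8   8   8   8
  3   0   0   0   0   8   8   8   8  15  15  15
  4   0   0   0   0   8  10  10  10  15  18  18

8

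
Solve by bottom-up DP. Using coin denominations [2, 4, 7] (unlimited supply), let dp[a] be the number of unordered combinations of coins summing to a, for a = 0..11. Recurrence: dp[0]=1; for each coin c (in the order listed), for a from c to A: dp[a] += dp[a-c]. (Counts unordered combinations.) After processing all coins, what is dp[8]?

after  coin     0     1     2     3     4     5     6     7     8     9    10    11
          2     1     0     1     0     1     0     1     0     1     0     1     0
          4     1     0     1     0     2     0     2     0     3     0     3     0
          7     1     0     1     0     2     0     2     1     3     1     3     2

3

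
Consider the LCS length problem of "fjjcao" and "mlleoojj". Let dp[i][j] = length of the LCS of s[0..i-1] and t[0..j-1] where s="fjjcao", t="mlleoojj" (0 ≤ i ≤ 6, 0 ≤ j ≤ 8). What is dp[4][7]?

   ''  m  l  l  e  o  o  j  j
''  0  0  0  0  0  0  0  0  0
 f  0  0  0  0  0  0  0  0  0
 j  0  0  0  0  0  0  0  1  1
 j  0  0  0  0  0  0  0  1  2
 c  0  0  0  0  0  0  0  1  2
 a  0  0  0  0  0  0  0  1  2
 o  0  0  0  0  0  1  1  1  2

1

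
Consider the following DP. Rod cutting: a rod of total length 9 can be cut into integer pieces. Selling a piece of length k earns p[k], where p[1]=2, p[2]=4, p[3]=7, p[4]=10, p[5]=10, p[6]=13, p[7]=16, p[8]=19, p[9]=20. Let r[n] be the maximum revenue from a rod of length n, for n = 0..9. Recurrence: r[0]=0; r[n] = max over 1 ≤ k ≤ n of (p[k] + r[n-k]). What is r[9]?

   n    0    1    2    3    4    5    6    7    8    9
r[n]    0    2    4    7   10   12   14   17   20   22

22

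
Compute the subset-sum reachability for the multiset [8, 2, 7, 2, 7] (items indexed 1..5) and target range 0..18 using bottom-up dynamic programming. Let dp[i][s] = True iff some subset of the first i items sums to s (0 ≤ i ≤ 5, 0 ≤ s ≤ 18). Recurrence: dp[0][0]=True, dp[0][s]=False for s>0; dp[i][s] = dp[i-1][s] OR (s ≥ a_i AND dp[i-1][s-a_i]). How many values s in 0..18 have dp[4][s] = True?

11

i\s   0   1   2   3   4   5   6   7   8   9  10  11  12  13  14  15  16  17  18
  0   T   F   F   F   F   F   F   F   F   F   F   F   F   F   F   F   F   F   F
  1   T   F   F   F   F   F   F   F   T   F   F   F   F   F   F   F   F   F   F
  2   T   F   T   F   F   F   F   F   T   F   T   F   F   F   F   F   F   F   F
  3   T   F   T   F   F   F   F   T   T   T   T   F   F   F   F   T   F   T   F
  4   T   F   T   F   T   F   F   T   T   T   T   T   T   F   F   T   F   T   F
  5   T   F   T   F   T   F   F   T   T   T   T   T   T   F   T   T   T   T   T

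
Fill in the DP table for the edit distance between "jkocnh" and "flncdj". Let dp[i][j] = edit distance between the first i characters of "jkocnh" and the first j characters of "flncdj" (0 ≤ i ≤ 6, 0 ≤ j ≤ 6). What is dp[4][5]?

4

   ''  f  l  n  c  d  j
''  0  1  2  3  4  5  6
 j  1  1  2  3  4  5  5
 k  2  2  2  3  4  5  6
 o  3  3  3  3  4  5  6
 c  4  4  4  4  3  4  5
 n  5  5  5  4  4  4  5
 h  6  6  6  5  5  5  5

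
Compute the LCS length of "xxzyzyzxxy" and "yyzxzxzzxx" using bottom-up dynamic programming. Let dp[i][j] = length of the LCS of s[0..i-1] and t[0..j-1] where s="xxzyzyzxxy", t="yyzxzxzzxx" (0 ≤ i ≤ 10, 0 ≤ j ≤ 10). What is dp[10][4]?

   ''  y  y  z  x  z  x  z  z  x  x
''  0  0  0  0  0  0  0  0  0  0  0
 x  0  0  0  0  1  1  1  1  1  1  1
 x  0  0  0  0  1  1  2  2  2  2  2
 z  0  0  0  1  1  2  2  3  3  3  3
 y  0  1  1  1  1  2  2  3  3  3  3
 z  0  1  1  2  2  2  2  3  4  4  4
 y  0  1  2  2  2  2  2  3  4  4  4
 z  0  1  2  3  3  3  3  3  4  4  4
 x  0  1  2  3  4  4  4  4  4  5  5
 x  0  1  2  3  4  4  5  5  5  5  6
 y  0  1  2  3  4  4  5  5  5  5  6

4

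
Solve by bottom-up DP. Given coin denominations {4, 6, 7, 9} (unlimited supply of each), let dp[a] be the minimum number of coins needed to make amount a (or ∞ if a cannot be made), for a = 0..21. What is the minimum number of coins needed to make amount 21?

 a  0  1  2  3  4  5  6  7  8  9 10 11 12 13 14 15 16 17 18 19 20 21
dp  0  -  -  -  1  -  1  1  2  1  2  2  2  2  2  2  2  3  2  3  3  3
(- denotes ∞ / unreachable)

3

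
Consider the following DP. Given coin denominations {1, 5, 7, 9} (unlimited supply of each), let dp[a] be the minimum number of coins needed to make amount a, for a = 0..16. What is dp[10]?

 a  0  1  2  3  4  5  6  7  8  9 10 11 12 13 14 15 16
dp  0  1  2  3  4  1  2  1  2  1  2  3  2  3  2  3  2

2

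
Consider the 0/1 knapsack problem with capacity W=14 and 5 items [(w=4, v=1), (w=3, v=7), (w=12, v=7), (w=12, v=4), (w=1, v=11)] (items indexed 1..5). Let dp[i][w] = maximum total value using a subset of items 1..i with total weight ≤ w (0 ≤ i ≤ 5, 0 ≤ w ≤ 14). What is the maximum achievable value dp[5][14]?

19

i\w   0   1   2   3   4   5   6   7   8   9  10  11  12  13  14
  0   0   0   0   0   0   0   0   0   0   0   0   0   0   0   0
  1   0   0   0   0   1   1   1   1   1   1   1   1   1   1   1
  2   0   0   0   7   7   7   7   8   8   8   8   8   8   8   8
  3   0   0   0   7   7   7   7   8   8   8   8   8   8   8   8
  4   0   0   0   7   7   7   7   8   8   8   8   8   8   8   8
  5   0  11  11  11  18  18  18  18  19  19  19  19  19  19  19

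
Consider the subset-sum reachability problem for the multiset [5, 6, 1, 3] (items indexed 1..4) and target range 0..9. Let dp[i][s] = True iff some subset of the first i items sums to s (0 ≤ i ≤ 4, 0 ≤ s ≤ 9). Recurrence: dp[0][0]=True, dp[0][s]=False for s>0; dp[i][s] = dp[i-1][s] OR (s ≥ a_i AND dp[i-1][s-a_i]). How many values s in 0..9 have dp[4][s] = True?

i\s   0   1   2   3   4   5   6   7   8   9
  0   T   F   F   F   F   F   F   F   F   F
  1   T   F   F   F   F   T   F   F   F   F
  2   T   F   F   F   F   T   T   F   F   F
  3   T   T   F   F   F   T   T   T   F   F
  4   T   T   F   T   T   T   T   T   T   T

9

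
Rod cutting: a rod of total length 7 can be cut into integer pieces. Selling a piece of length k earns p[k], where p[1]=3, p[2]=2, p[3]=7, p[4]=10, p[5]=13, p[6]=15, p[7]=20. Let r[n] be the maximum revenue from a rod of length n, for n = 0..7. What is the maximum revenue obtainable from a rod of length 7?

   n    0    1    2    3    4    5    6    7
r[n]    0    3    6    9   12   15   18   21

21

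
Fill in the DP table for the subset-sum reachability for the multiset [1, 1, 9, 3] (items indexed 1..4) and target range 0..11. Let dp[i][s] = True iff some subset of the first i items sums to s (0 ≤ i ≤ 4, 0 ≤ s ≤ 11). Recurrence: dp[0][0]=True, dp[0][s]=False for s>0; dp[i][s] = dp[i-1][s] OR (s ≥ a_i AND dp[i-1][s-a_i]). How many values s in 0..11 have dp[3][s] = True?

i\s   0   1   2   3   4   5   6   7   8   9  10  11
  0   T   F   F   F   F   F   F   F   F   F   F   F
  1   T   T   F   F   F   F   F   F   F   F   F   F
  2   T   T   T   F   F   F   F   F   F   F   F   F
  3   T   T   T   F   F   F   F   F   F   T   T   T
  4   T   T   T   T   T   T   F   F   F   T   T   T

6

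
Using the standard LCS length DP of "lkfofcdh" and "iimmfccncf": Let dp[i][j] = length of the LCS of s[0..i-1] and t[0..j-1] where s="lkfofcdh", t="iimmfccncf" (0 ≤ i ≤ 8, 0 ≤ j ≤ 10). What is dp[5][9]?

   ''  i  i  m  m  f  c  c  n  c  f
''  0  0  0  0  0  0  0  0  0  0  0
 l  0  0  0  0  0  0  0  0  0  0  0
 k  0  0  0  0  0  0  0  0  0  0  0
 f  0  0  0  0  0  1  1  1  1  1  1
 o  0  0  0  0  0  1  1  1  1  1  1
 f  0  0  0  0  0  1  1  1  1  1  2
 c  0  0  0  0  0  1  2  2  2  2  2
 d  0  0  0  0  0  1  2  2  2  2  2
 h  0  0  0  0  0  1  2  2  2  2  2

1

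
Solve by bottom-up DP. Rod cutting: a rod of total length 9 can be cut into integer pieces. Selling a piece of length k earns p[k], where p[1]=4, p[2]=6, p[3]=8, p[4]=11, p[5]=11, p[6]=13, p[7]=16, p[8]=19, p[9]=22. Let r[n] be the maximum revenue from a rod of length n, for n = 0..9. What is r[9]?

36

   n    0    1    2    3    4    5    6    7    8    9
r[n]    0    4    8   12   16   20   24   28   32   36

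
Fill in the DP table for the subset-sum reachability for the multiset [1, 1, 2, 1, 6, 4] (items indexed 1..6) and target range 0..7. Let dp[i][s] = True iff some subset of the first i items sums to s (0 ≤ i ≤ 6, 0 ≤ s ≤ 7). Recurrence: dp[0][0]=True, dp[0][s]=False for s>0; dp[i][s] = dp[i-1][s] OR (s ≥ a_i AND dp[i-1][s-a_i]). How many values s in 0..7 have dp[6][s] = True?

i\s   0   1   2   3   4   5   6   7
  0   T   F   F   F   F   F   F   F
  1   T   T   F   F   F   F   F   F
  2   T   T   T   F   F   F   F   F
  3   T   T   T   T   T   F   F   F
  4   T   T   T   T   T   T   F   F
  5   T   T   T   T   T   T   T   T
  6   T   T   T   T   T   T   T   T

8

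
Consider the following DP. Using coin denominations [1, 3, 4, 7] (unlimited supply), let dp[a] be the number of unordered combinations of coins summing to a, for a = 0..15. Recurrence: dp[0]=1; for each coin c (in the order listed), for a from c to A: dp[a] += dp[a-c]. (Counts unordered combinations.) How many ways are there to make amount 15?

after  coin     0     1     2     3     4     5     6     7     8     9    10    11    12    13    14    15
          1     1     1     1     1     1     1     1     1     1     1     1     1     1     1     1     1
          3     1     1     1     2     2     2     3     3     3     4     4     4     5     5     5     6
          4     1     1     1     2     3     3     4     5     6     7     8     9    11    12    13    15
          7     1     1     1     2     3     3     4     6     7     8    10    12    14    16    19    22

22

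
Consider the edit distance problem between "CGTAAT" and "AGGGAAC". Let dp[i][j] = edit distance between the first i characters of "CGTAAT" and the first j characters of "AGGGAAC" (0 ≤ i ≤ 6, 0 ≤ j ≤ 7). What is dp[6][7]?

   ''  A  G  G  G  A  A  C
''  0  1  2  3  4  5  6  7
 C  1  1  2  3  4  5  6  6
 G  2  2  1  2  3  4  5  6
 T  3  3  2  2  3  4  5  6
 A  4  3  3  3  3  3  4  5
 A  5  4  4  4  4  3  3  4
 T  6  5  5  5  5  4  4  4

4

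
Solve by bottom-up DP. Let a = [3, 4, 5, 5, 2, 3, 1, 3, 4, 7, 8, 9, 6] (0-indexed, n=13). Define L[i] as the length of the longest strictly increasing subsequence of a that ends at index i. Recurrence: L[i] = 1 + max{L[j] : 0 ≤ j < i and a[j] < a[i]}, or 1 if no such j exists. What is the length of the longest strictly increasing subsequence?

6

   i    0    1    2    3    4    5    6    7    8    9   10   11   12
a[i]    3    4    5    5    2    3    1    3    4    7    8    9    6
L[i]    1    2    3    3    1    2    1    2    3    4    5    6    4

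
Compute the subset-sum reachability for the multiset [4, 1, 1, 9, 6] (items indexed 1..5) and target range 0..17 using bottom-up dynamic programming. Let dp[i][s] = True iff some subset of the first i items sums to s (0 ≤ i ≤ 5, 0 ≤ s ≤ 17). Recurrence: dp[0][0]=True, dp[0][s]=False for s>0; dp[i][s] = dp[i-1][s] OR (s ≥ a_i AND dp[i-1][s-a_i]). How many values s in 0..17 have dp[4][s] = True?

i\s   0   1   2   3   4   5   6   7   8   9  10  11  12  13  14  15  16  17
  0   T   F   F   F   F   F   F   F   F   F   F   F   F   F   F   F   F   F
  1   T   F   F   F   T   F   F   F   F   F   F   F   F   F   F   F   F   F
  2   T   T   F   F   T   T   F   F   F   F   F   F   F   F   F   F   F   F
  3   T   T   T   F   T   T   T   F   F   F   F   F   F   F   F   F   F   F
  4   T   T   T   F   T   T   T   F   F   T   T   T   F   T   T   T   F   F
  5   T   T   T   F   T   T   T   T   T   T   T   T   T   T   T   T   T   T

12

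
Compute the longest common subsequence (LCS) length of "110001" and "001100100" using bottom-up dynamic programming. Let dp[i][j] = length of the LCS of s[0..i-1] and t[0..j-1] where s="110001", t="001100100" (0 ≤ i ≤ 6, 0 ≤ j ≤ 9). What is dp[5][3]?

2

   ''  0  0  1  1  0  0  1  0  0
''  0  0  0  0  0  0  0  0  0  0
 1  0  0  0  1  1  1  1  1  1  1
 1  0  0  0  1  2  2  2  2  2  2
 0  0  1  1  1  2  3  3  3  3  3
 0  0  1  2  2  2  3  4  4  4  4
 0  0  1  2  2  2  3  4  4  5  5
 1  0  1  2  3  3  3  4  5  5  5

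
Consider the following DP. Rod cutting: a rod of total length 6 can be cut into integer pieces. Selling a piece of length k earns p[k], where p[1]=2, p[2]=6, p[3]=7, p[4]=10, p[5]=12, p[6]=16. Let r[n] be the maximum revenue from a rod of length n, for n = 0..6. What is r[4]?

12

   n    0    1    2    3    4    5    6
r[n]    0    2    6    8   12   14   18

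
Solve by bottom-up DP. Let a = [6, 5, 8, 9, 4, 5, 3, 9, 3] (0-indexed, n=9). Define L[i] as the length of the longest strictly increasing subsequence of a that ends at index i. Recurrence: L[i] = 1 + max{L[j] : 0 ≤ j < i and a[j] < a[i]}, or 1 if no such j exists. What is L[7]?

3

   i    0    1    2    3    4    5    6    7    8
a[i]    6    5    8    9    4    5    3    9    3
L[i]    1    1    2    3    1    2    1    3    1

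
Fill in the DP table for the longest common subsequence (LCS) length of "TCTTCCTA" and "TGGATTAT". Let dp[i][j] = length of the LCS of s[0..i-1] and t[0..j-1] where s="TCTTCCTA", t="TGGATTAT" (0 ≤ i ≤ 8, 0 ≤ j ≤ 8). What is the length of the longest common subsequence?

4

   ''  T  G  G  A  T  T  A  T
''  0  0  0  0  0  0  0  0  0
 T  0  1  1  1  1  1  1  1  1
 C  0  1  1  1  1  1  1  1  1
 T  0  1  1  1  1  2  2  2  2
 T  0  1  1  1  1  2  3  3  3
 C  0  1  1  1  1  2  3  3  3
 C  0  1  1  1  1  2  3  3  3
 T  0  1  1  1  1  2  3  3  4
 A  0  1  1  1  2  2  3  4  4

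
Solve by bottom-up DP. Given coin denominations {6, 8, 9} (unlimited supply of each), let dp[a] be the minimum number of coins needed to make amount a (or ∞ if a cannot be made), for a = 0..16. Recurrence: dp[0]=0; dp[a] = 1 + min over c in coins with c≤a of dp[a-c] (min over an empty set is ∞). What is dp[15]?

2

 a  0  1  2  3  4  5  6  7  8  9 10 11 12 13 14 15 16
dp  0  -  -  -  -  -  1  -  1  1  -  -  2  -  2  2  2
(- denotes ∞ / unreachable)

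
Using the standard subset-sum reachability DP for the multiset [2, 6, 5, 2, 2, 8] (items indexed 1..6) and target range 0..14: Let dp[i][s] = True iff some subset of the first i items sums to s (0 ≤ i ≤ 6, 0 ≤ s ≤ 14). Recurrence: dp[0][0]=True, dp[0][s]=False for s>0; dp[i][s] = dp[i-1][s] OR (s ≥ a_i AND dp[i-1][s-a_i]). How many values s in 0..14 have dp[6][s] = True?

i\s   0   1   2   3   4   5   6   7   8   9  10  11  12  13  14
  0   T   F   F   F   F   F   F   F   F   F   F   F   F   F   F
  1   T   F   T   F   F   F   F   F   F   F   F   F   F   F   F
  2   T   F   T   F   F   F   T   F   T   F   F   F   F   F   F
  3   T   F   T   F   F   T   T   T   T   F   F   T   F   T   F
  4   T   F   T   F   T   T   T   T   T   T   T   T   F   T   F
  5   T   F   T   F   T   T   T   T   T   T   T   T   T   T   F
  6   T   F   T   F   T   T   T   T   T   T   T   T   T   T   T

13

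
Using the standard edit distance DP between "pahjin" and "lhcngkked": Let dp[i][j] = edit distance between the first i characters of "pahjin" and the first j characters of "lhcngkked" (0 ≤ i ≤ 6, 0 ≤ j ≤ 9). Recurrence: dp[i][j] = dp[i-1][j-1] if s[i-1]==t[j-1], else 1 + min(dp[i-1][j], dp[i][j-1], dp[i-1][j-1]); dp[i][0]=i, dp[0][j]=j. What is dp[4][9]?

   ''  l  h  c  n  g  k  k  e  d
''  0  1  2  3  4  5  6  7  8  9
 p  1  1  2  3  4  5  6  7  8  9
 a  2  2  2  3  4  5  6  7  8  9
 h  3  3  2  3  4  5  6  7  8  9
 j  4  4  3  3  4  5  6  7  8  9
 i  5  5  4  4  4  5  6  7  8  9
 n  6  6  5  5  4  5  6  7  8  9

9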